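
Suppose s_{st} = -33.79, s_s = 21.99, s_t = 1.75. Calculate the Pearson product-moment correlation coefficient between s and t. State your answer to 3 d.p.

-0.878

r = Cov(s,t) / (s_s · s_t) = -33.79 / (21.99 × 1.75)
  = -33.79 / 38.4825 ≈ -0.878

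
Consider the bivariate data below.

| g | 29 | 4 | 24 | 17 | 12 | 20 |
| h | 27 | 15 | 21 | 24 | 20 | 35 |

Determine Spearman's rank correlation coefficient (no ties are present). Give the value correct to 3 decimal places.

Rank g: 6, 1, 5, 3, 2, 4
Rank h: 5, 1, 3, 4, 2, 6
d = rank(g) − rank(h): 1, 0, 2, -1, 0, -2; Σd² = 10
ρ = 1 − 6Σd² / [n(n²−1)] = 1 − 6×10 / (6×35) = 1 − 60/210 ≈ 0.714

0.714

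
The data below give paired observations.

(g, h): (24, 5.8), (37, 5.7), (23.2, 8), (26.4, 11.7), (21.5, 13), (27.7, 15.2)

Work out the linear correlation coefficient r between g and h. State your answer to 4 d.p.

-0.3348

n = 6, Σg = 159.8, Σh = 59.4, Σg² = 4409.74, Σh² = 667.06, Σgh = 1545.12
nΣgh − ΣgΣh = 9270.72 − 9492.12 = -221.4
nΣg² − (Σg)² = 26458.44 − 25536.04 = 922.4; nΣh² − (Σh)² = 4002.36 − 3528.36 = 474
r = -221.4 / √(922.4 × 474) = -221.4 / 661.2243 ≈ -0.3348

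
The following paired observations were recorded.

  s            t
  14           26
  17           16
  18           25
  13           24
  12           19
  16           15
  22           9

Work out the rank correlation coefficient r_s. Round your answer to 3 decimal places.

Rank s: 3, 5, 6, 2, 1, 4, 7
Rank t: 7, 3, 6, 5, 4, 2, 1
d = rank(s) − rank(t): -4, 2, 0, -3, -3, 2, 6; Σd² = 78
ρ = 1 − 6Σd² / [n(n²−1)] = 1 − 6×78 / (7×48) = 1 − 468/336 ≈ -0.393

-0.393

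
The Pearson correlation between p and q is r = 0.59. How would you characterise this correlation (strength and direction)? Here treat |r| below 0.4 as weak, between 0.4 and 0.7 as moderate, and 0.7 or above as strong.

moderate positive

r = 0.59 > 0 so the relationship is positive.
|r| = 0.59, which falls in the moderate range.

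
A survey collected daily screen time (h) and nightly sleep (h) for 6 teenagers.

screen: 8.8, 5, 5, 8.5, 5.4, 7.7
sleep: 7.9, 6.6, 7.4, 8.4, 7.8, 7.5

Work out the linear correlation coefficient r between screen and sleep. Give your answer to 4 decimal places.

n = 6, Σx = 40.4, Σy = 45.6, Σx² = 288.14, Σy² = 348.38, Σxy = 310.79
nΣxy − ΣxΣy = 1864.74 − 1842.24 = 22.5
nΣx² − (Σx)² = 1728.84 − 1632.16 = 96.68; nΣy² − (Σy)² = 2090.28 − 2079.36 = 10.92
r = 22.5 / √(96.68 × 10.92) = 22.5 / 32.4922 ≈ 0.6925

0.6925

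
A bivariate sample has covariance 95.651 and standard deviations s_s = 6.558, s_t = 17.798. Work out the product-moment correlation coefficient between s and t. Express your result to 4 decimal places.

0.8195

r = Cov(s,t) / (s_s · s_t) = 95.651 / (6.558 × 17.798)
  = 95.651 / 116.7193 ≈ 0.8195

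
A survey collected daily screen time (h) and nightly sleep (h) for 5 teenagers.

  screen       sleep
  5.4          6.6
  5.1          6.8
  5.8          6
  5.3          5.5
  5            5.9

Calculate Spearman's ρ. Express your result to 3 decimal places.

Rank screen: 4, 2, 5, 3, 1
Rank sleep: 4, 5, 3, 1, 2
d = rank(screen) − rank(sleep): 0, -3, 2, 2, -1; Σd² = 18
ρ = 1 − 6Σd² / [n(n²−1)] = 1 − 6×18 / (5×24) = 1 − 108/120 ≈ 0.100

0.100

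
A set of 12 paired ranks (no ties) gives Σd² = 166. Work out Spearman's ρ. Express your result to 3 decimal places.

0.420

ρ = 1 − 6Σd² / [n(n²−1)] = 1 − 6×166 / (12×143)
  = 1 − 996/1716 = 1 − 0.5804 ≈ 0.420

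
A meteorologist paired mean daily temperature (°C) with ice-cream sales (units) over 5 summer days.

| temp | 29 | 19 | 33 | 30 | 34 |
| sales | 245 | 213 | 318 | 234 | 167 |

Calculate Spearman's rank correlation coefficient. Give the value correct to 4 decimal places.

-0.1000

Rank temp: 2, 1, 4, 3, 5
Rank sales: 4, 2, 5, 3, 1
d = rank(temp) − rank(sales): -2, -1, -1, 0, 4; Σd² = 22
ρ = 1 − 6Σd² / [n(n²−1)] = 1 − 6×22 / (5×24) = 1 − 132/120 ≈ -0.1000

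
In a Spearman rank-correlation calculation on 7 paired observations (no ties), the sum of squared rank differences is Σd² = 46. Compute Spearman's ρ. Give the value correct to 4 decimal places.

0.1786

ρ = 1 − 6Σd² / [n(n²−1)] = 1 − 6×46 / (7×48)
  = 1 − 276/336 = 1 − 0.82143 ≈ 0.1786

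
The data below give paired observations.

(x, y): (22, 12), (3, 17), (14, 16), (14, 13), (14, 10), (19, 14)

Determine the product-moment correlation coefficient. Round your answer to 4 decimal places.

n = 6, Σx = 86, Σy = 82, Σx² = 1442, Σy² = 1154, Σxy = 1127
nΣxy − ΣxΣy = 6762 − 7052 = -290
nΣx² − (Σx)² = 8652 − 7396 = 1256; nΣy² − (Σy)² = 6924 − 6724 = 200
r = -290 / √(1256 × 200) = -290 / 501.1986 ≈ -0.5786

-0.5786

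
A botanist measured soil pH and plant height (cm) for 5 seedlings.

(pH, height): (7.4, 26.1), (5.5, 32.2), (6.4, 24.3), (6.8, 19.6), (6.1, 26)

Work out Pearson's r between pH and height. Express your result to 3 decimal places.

-0.616

n = 5, Σx = 32.2, Σy = 128.2, Σx² = 209.42, Σy² = 3368.7, Σxy = 817.64
nΣxy − ΣxΣy = 4088.2 − 4128.04 = -39.84
nΣx² − (Σx)² = 1047.1 − 1036.84 = 10.26; nΣy² − (Σy)² = 16843.5 − 16435.24 = 408.26
r = -39.84 / √(10.26 × 408.26) = -39.84 / 64.7205 ≈ -0.616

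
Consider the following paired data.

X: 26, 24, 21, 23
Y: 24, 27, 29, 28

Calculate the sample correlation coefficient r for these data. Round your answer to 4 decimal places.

-0.9636

n = 4, ΣX = 94, ΣY = 108, ΣX² = 2222, ΣY² = 2930, ΣXY = 2525
nΣXY − ΣXΣY = 10100 − 10152 = -52
nΣX² − (ΣX)² = 8888 − 8836 = 52; nΣY² − (ΣY)² = 11720 − 11664 = 56
r = -52 / √(52 × 56) = -52 / 53.9630 ≈ -0.9636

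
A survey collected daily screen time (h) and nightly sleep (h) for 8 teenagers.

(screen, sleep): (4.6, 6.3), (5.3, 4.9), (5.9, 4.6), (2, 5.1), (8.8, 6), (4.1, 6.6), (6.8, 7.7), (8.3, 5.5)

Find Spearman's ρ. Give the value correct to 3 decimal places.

0.048

Rank screen: 3, 4, 5, 1, 8, 2, 6, 7
Rank sleep: 6, 2, 1, 3, 5, 7, 8, 4
d = rank(screen) − rank(sleep): -3, 2, 4, -2, 3, -5, -2, 3; Σd² = 80
ρ = 1 − 6Σd² / [n(n²−1)] = 1 − 6×80 / (8×63) = 1 − 480/504 ≈ 0.048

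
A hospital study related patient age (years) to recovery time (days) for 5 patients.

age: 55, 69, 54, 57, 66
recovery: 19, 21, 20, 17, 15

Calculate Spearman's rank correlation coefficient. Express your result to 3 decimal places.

Rank age: 2, 5, 1, 3, 4
Rank recovery: 3, 5, 4, 2, 1
d = rank(age) − rank(recovery): -1, 0, -3, 1, 3; Σd² = 20
ρ = 1 − 6Σd² / [n(n²−1)] = 1 − 6×20 / (5×24) = 1 − 120/120 ≈ 0.000

0.000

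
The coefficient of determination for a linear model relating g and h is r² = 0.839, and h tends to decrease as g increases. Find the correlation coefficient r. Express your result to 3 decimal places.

-0.916

|r| = √0.839 = 0.916
The association is negative, so r = −0.916.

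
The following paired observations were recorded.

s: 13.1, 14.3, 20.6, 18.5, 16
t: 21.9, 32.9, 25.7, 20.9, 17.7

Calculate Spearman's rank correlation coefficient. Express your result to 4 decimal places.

Rank s: 1, 2, 5, 4, 3
Rank t: 3, 5, 4, 2, 1
d = rank(s) − rank(t): -2, -3, 1, 2, 2; Σd² = 22
ρ = 1 − 6Σd² / [n(n²−1)] = 1 − 6×22 / (5×24) = 1 − 132/120 ≈ -0.1000

-0.1000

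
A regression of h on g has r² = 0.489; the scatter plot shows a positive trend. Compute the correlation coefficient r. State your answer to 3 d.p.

|r| = √0.489 = 0.699
The association is positive, so r = 0.699.

0.699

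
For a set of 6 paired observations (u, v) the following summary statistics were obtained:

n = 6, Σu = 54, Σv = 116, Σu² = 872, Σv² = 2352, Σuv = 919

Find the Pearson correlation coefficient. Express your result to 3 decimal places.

r = (nΣuv − ΣuΣv) / √[(nΣu² − (Σu)²)(nΣv² − (Σv)²)]
Numerator: 6×919 − 54×116 = -750
Denominator: √[(5232 − 2916)(14112 − 13456)] = √[2316 × 656] = 1232.5973
r = -750 / 1232.5973 ≈ -0.608

-0.608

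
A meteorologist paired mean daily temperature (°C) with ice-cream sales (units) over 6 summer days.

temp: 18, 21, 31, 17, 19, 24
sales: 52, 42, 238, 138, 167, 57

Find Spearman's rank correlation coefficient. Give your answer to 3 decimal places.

Rank temp: 2, 4, 6, 1, 3, 5
Rank sales: 2, 1, 6, 4, 5, 3
d = rank(temp) − rank(sales): 0, 3, 0, -3, -2, 2; Σd² = 26
ρ = 1 − 6Σd² / [n(n²−1)] = 1 − 6×26 / (6×35) = 1 − 156/210 ≈ 0.257

0.257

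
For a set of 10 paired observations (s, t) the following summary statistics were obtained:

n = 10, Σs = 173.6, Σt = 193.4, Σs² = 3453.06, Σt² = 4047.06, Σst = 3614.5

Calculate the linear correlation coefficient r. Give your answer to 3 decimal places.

r = (nΣst − ΣsΣt) / √[(nΣs² − (Σs)²)(nΣt² − (Σt)²)]
Numerator: 10×3614.5 − 173.6×193.4 = 2570.76
Denominator: √[(34530.6 − 30136.96)(40470.6 − 37403.56)] = √[4393.64 × 3067.04] = 3670.8949
r = 2570.76 / 3670.8949 ≈ 0.700

0.700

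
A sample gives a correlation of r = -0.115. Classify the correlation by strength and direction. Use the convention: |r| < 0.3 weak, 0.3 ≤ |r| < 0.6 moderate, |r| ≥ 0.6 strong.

weak negative

r = -0.115 < 0 so the relationship is negative.
|r| = 0.115, which falls in the weak range.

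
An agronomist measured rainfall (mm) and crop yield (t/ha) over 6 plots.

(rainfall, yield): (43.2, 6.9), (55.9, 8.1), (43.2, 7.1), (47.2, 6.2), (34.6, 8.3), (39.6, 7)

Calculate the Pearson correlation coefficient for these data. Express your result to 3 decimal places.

n = 6, Σx = 263.7, Σy = 43.6, Σx² = 11850.45, Σy² = 319.96, Σxy = 1914.61
nΣxy − ΣxΣy = 11487.66 − 11497.32 = -9.66
nΣx² − (Σx)² = 71102.7 − 69537.69 = 1565.01; nΣy² − (Σy)² = 1919.76 − 1900.96 = 18.8
r = -9.66 / √(1565.01 × 18.8) = -9.66 / 171.5290 ≈ -0.056

-0.056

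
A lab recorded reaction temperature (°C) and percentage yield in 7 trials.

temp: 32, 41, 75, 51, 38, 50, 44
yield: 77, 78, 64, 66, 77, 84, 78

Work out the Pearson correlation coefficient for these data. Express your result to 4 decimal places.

n = 7, Σx = 331, Σy = 524, Σx² = 16811, Σy² = 39534, Σxy = 24386
nΣxy − ΣxΣy = 170702 − 173444 = -2742
nΣx² − (Σx)² = 117677 − 109561 = 8116; nΣy² − (Σy)² = 276738 − 274576 = 2162
r = -2742 / √(8116 × 2162) = -2742 / 4188.8891 ≈ -0.6546

-0.6546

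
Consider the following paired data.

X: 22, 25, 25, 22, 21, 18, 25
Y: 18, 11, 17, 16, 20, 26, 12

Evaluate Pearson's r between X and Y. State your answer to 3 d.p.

-0.909

n = 7, ΣX = 158, ΣY = 120, ΣX² = 3608, ΣY² = 2210, ΣXY = 2636
nΣXY − ΣXΣY = 18452 − 18960 = -508
nΣX² − (ΣX)² = 25256 − 24964 = 292; nΣY² − (ΣY)² = 15470 − 14400 = 1070
r = -508 / √(292 × 1070) = -508 / 558.9633 ≈ -0.909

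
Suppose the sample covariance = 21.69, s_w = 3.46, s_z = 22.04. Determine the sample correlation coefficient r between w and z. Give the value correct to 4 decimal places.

r = Cov(w,z) / (s_w · s_z) = 21.69 / (3.46 × 22.04)
  = 21.69 / 76.2584 ≈ 0.2844

0.2844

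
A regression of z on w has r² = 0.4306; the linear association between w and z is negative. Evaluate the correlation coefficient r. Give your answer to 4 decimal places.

|r| = √0.4306 = 0.6562
The association is negative, so r = −0.6562.

-0.6562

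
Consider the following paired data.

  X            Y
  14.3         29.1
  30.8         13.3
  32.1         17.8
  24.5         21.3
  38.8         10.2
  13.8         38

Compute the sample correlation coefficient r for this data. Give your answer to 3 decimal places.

n = 6, ΣX = 154.3, ΣY = 129.7, ΣX² = 4479.67, ΣY² = 3342.27, ΣXY = 2839.16
nΣXY − ΣXΣY = 17034.96 − 20012.71 = -2977.75
nΣX² − (ΣX)² = 26878.02 − 23808.49 = 3069.53; nΣY² − (ΣY)² = 20053.62 − 16822.09 = 3231.53
r = -2977.75 / √(3069.53 × 3231.53) = -2977.75 / 3149.4886 ≈ -0.945

-0.945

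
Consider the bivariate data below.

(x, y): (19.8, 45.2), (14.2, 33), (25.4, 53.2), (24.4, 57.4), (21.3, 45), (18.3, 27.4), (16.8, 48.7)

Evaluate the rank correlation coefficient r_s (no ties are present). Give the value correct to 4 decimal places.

Rank x: 4, 1, 7, 6, 5, 3, 2
Rank y: 4, 2, 6, 7, 3, 1, 5
d = rank(x) − rank(y): 0, -1, 1, -1, 2, 2, -3; Σd² = 20
ρ = 1 − 6Σd² / [n(n²−1)] = 1 − 6×20 / (7×48) = 1 − 120/336 ≈ 0.6429

0.6429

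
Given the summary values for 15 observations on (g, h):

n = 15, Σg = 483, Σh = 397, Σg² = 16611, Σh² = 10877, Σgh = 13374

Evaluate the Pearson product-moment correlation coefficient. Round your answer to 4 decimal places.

r = (nΣgh − ΣgΣh) / √[(nΣg² − (Σg)²)(nΣh² − (Σh)²)]
Numerator: 15×13374 − 483×397 = 8859
Denominator: √[(249165 − 233289)(163155 − 157609)] = √[15876 × 5546] = 9383.4054
r = 8859 / 9383.4054 ≈ 0.9441

0.9441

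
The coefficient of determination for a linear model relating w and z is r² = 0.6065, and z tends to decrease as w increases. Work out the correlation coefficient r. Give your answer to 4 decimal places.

-0.7788

|r| = √0.6065 = 0.7788
The association is negative, so r = −0.7788.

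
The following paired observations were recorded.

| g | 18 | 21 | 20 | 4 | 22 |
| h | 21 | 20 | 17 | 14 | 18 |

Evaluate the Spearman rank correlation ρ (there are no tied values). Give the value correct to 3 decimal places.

0.300

Rank g: 2, 4, 3, 1, 5
Rank h: 5, 4, 2, 1, 3
d = rank(g) − rank(h): -3, 0, 1, 0, 2; Σd² = 14
ρ = 1 − 6Σd² / [n(n²−1)] = 1 − 6×14 / (5×24) = 1 − 84/120 ≈ 0.300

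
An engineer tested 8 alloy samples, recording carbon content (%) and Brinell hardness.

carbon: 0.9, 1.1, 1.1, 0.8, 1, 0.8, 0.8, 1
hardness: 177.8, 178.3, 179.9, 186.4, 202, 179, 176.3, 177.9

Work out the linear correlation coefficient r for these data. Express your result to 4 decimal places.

0.1025

n = 8, Σx = 7.5, Σy = 1457.6, Σx² = 7.15, Σy² = 266087.8, Σxy = 1367.3
nΣxy − ΣxΣy = 10938.4 − 10932 = 6.4
nΣx² − (Σx)² = 57.2 − 56.25 = 0.95; nΣy² − (Σy)² = 2128702.4 − 2124597.76 = 4104.64
r = 6.4 / √(0.95 × 4104.64) = 6.4 / 62.4452 ≈ 0.1025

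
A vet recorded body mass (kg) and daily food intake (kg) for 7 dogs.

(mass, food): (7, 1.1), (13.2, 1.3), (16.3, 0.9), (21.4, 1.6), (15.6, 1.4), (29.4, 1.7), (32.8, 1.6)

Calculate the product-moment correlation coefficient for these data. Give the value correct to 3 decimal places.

0.746

n = 7, Σx = 135.7, Σy = 9.6, Σx² = 3130.45, Σy² = 13.68, Σxy = 198.07
nΣxy − ΣxΣy = 1386.49 − 1302.72 = 83.77
nΣx² − (Σx)² = 21913.15 − 18414.49 = 3498.66; nΣy² − (Σy)² = 95.76 − 92.16 = 3.6
r = 83.77 / √(3498.66 × 3.6) = 83.77 / 112.2282 ≈ 0.746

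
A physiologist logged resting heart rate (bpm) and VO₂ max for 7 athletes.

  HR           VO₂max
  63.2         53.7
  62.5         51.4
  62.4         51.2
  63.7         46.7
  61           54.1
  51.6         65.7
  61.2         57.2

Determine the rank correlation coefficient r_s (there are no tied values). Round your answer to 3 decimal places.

-0.821

Rank HR: 6, 5, 4, 7, 2, 1, 3
Rank VO₂max: 4, 3, 2, 1, 5, 7, 6
d = rank(HR) − rank(VO₂max): 2, 2, 2, 6, -3, -6, -3; Σd² = 102
ρ = 1 − 6Σd² / [n(n²−1)] = 1 − 6×102 / (7×48) = 1 − 612/336 ≈ -0.821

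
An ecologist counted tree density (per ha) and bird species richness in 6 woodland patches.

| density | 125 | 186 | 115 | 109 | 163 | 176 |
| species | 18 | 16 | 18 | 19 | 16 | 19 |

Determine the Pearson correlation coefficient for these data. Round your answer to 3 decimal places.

n = 6, Σx = 874, Σy = 106, Σx² = 132872, Σy² = 1882, Σxy = 15319
nΣxy − ΣxΣy = 91914 − 92644 = -730
nΣx² − (Σx)² = 797232 − 763876 = 33356; nΣy² − (Σy)² = 11292 − 11236 = 56
r = -730 / √(33356 × 56) = -730 / 1366.7246 ≈ -0.534

-0.534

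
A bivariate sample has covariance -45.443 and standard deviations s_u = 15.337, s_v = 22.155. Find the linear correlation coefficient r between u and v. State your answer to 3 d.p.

r = Cov(u,v) / (s_u · s_v) = -45.443 / (15.337 × 22.155)
  = -45.443 / 339.7912 ≈ -0.134

-0.134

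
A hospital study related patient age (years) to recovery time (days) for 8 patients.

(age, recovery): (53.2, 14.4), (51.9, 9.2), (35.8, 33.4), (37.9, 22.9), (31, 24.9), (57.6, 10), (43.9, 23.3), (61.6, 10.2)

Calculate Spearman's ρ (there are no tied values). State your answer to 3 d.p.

Rank age: 6, 5, 2, 3, 1, 7, 4, 8
Rank recovery: 4, 1, 8, 5, 7, 2, 6, 3
d = rank(age) − rank(recovery): 2, 4, -6, -2, -6, 5, -2, 5; Σd² = 150
ρ = 1 − 6Σd² / [n(n²−1)] = 1 − 6×150 / (8×63) = 1 − 900/504 ≈ -0.786

-0.786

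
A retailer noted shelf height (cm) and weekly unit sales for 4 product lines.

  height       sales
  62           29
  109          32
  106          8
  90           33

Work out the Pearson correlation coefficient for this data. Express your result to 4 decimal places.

-0.3344

n = 4, Σx = 367, Σy = 102, Σx² = 35061, Σy² = 3018, Σxy = 9104
nΣxy − ΣxΣy = 36416 − 37434 = -1018
nΣx² − (Σx)² = 140244 − 134689 = 5555; nΣy² − (Σy)² = 12072 − 10404 = 1668
r = -1018 / √(5555 × 1668) = -1018 / 3043.9678 ≈ -0.3344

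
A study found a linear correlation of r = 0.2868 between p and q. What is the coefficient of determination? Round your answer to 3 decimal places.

0.082

r² = (0.2868)² = 0.082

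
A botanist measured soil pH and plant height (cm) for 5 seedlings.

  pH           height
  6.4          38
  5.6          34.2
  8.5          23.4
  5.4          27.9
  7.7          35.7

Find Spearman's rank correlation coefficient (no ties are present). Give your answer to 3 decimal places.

-0.100

Rank pH: 3, 2, 5, 1, 4
Rank height: 5, 3, 1, 2, 4
d = rank(pH) − rank(height): -2, -1, 4, -1, 0; Σd² = 22
ρ = 1 − 6Σd² / [n(n²−1)] = 1 − 6×22 / (5×24) = 1 − 132/120 ≈ -0.100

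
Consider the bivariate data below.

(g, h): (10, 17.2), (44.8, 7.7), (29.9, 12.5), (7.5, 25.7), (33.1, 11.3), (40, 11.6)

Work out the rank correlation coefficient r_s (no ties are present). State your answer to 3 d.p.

-0.943

Rank g: 2, 6, 3, 1, 4, 5
Rank h: 5, 1, 4, 6, 2, 3
d = rank(g) − rank(h): -3, 5, -1, -5, 2, 2; Σd² = 68
ρ = 1 − 6Σd² / [n(n²−1)] = 1 − 6×68 / (6×35) = 1 − 408/210 ≈ -0.943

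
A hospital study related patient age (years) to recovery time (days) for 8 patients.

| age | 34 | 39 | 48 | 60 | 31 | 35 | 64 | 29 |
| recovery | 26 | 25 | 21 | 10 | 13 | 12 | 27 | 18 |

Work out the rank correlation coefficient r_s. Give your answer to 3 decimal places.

Rank age: 3, 5, 6, 7, 2, 4, 8, 1
Rank recovery: 7, 6, 5, 1, 3, 2, 8, 4
d = rank(age) − rank(recovery): -4, -1, 1, 6, -1, 2, 0, -3; Σd² = 68
ρ = 1 − 6Σd² / [n(n²−1)] = 1 − 6×68 / (8×63) = 1 − 408/504 ≈ 0.190

0.190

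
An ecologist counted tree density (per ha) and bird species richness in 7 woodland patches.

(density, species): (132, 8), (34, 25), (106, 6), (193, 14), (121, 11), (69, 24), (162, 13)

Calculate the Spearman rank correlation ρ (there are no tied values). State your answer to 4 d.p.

-0.3214

Rank density: 5, 1, 3, 7, 4, 2, 6
Rank species: 2, 7, 1, 5, 3, 6, 4
d = rank(density) − rank(species): 3, -6, 2, 2, 1, -4, 2; Σd² = 74
ρ = 1 − 6Σd² / [n(n²−1)] = 1 − 6×74 / (7×48) = 1 − 444/336 ≈ -0.3214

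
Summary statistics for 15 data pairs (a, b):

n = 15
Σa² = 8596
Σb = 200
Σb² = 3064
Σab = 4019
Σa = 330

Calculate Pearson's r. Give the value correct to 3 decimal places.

r = (nΣab − ΣaΣb) / √[(nΣa² − (Σa)²)(nΣb² − (Σb)²)]
Numerator: 15×4019 − 330×200 = -5715
Denominator: √[(128940 − 108900)(45960 − 40000)] = √[20040 × 5960] = 10928.7877
r = -5715 / 10928.7877 ≈ -0.523

-0.523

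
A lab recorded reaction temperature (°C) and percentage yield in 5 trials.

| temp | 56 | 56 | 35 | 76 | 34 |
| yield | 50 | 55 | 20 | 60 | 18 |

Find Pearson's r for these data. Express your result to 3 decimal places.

n = 5, Σx = 257, Σy = 203, Σx² = 14429, Σy² = 9849, Σxy = 11752
nΣxy − ΣxΣy = 58760 − 52171 = 6589
nΣx² − (Σx)² = 72145 − 66049 = 6096; nΣy² − (Σy)² = 49245 − 41209 = 8036
r = 6589 / √(6096 × 8036) = 6589 / 6999.1039 ≈ 0.941

0.941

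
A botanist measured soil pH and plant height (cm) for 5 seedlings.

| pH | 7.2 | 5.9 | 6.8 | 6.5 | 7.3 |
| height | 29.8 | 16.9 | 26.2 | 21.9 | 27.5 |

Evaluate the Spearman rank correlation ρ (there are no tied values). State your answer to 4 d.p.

Rank pH: 4, 1, 3, 2, 5
Rank height: 5, 1, 3, 2, 4
d = rank(pH) − rank(height): -1, 0, 0, 0, 1; Σd² = 2
ρ = 1 − 6Σd² / [n(n²−1)] = 1 − 6×2 / (5×24) = 1 − 12/120 ≈ 0.9000

0.9000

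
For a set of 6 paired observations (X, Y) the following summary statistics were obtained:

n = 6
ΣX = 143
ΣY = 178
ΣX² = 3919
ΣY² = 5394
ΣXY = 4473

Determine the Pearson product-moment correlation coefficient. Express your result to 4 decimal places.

0.9587

r = (nΣXY − ΣXΣY) / √[(nΣX² − (ΣX)²)(nΣY² − (ΣY)²)]
Numerator: 6×4473 − 143×178 = 1384
Denominator: √[(23514 − 20449)(32364 − 31684)] = √[3065 × 680] = 1443.6759
r = 1384 / 1443.6759 ≈ 0.9587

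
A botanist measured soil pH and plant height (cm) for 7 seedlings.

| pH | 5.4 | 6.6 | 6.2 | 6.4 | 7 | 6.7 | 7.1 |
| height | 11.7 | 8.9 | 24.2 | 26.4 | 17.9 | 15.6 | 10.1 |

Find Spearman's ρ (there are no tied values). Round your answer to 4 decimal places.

Rank pH: 1, 4, 2, 3, 6, 5, 7
Rank height: 3, 1, 6, 7, 5, 4, 2
d = rank(pH) − rank(height): -2, 3, -4, -4, 1, 1, 5; Σd² = 72
ρ = 1 − 6Σd² / [n(n²−1)] = 1 − 6×72 / (7×48) = 1 − 432/336 ≈ -0.2857

-0.2857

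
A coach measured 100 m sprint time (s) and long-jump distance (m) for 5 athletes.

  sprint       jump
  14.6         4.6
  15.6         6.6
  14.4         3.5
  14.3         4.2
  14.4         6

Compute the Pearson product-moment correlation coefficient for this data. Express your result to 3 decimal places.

n = 5, Σx = 73.3, Σy = 24.9, Σx² = 1075.73, Σy² = 130.61, Σxy = 366.98
nΣxy − ΣxΣy = 1834.9 − 1825.17 = 9.73
nΣx² − (Σx)² = 5378.65 − 5372.89 = 5.76; nΣy² − (Σy)² = 653.05 − 620.01 = 33.04
r = 9.73 / √(5.76 × 33.04) = 9.73 / 13.7953 ≈ 0.705

0.705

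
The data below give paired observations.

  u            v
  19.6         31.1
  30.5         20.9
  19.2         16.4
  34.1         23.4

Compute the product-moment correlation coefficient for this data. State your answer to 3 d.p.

n = 4, Σu = 103.4, Σv = 91.8, Σu² = 2845.86, Σv² = 2220.54, Σuv = 2359.83
nΣuv − ΣuΣv = 9439.32 − 9492.12 = -52.8
nΣu² − (Σu)² = 11383.44 − 10691.56 = 691.88; nΣv² − (Σv)² = 8882.16 − 8427.24 = 454.92
r = -52.8 / √(691.88 × 454.92) = -52.8 / 561.0259 ≈ -0.094

-0.094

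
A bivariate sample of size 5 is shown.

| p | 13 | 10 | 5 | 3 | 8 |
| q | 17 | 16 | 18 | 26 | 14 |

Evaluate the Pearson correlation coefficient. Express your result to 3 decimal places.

n = 5, Σp = 39, Σq = 91, Σp² = 367, Σq² = 1741, Σpq = 661
nΣpq − ΣpΣq = 3305 − 3549 = -244
nΣp² − (Σp)² = 1835 − 1521 = 314; nΣq² − (Σq)² = 8705 − 8281 = 424
r = -244 / √(314 × 424) = -244 / 364.8781 ≈ -0.669

-0.669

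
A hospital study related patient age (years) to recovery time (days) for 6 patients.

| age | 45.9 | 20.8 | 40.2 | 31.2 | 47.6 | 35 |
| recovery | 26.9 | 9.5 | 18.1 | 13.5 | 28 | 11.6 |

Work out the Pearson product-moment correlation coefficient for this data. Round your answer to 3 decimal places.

n = 6, Σx = 220.7, Σy = 107.6, Σx² = 8619.69, Σy² = 2242.28, Σxy = 4319.93
nΣxy − ΣxΣy = 25919.58 − 23747.32 = 2172.26
nΣx² − (Σx)² = 51718.14 − 48708.49 = 3009.65; nΣy² − (Σy)² = 13453.68 − 11577.76 = 1875.92
r = 2172.26 / √(3009.65 × 1875.92) = 2172.26 / 2376.1024 ≈ 0.914

0.914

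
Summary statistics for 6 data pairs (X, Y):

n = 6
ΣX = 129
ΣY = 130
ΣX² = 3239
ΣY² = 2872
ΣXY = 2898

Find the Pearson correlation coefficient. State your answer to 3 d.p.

r = (nΣXY − ΣXΣY) / √[(nΣX² − (ΣX)²)(nΣY² − (ΣY)²)]
Numerator: 6×2898 − 129×130 = 618
Denominator: √[(19434 − 16641)(17232 − 16900)] = √[2793 × 332] = 962.9517
r = 618 / 962.9517 ≈ 0.642

0.642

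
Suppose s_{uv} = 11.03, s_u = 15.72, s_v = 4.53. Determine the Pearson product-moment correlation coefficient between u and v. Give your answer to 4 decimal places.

0.1549

r = Cov(u,v) / (s_u · s_v) = 11.03 / (15.72 × 4.53)
  = 11.03 / 71.2116 ≈ 0.1549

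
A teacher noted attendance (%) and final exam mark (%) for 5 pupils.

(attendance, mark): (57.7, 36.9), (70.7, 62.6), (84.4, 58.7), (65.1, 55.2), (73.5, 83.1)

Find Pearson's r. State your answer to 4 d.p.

0.5662

n = 5, Σx = 351.4, Σy = 296.5, Σx² = 25091.4, Σy² = 18678.71, Σxy = 21210.6
nΣxy − ΣxΣy = 106053 − 104190.1 = 1862.9
nΣx² − (Σx)² = 125457 − 123481.96 = 1975.04; nΣy² − (Σy)² = 93393.55 − 87912.25 = 5481.3
r = 1862.9 / √(1975.04 × 5481.3) = 1862.9 / 3290.2563 ≈ 0.5662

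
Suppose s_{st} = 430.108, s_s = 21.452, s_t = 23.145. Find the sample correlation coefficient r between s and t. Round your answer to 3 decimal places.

0.866

r = Cov(s,t) / (s_s · s_t) = 430.108 / (21.452 × 23.145)
  = 430.108 / 496.5065 ≈ 0.866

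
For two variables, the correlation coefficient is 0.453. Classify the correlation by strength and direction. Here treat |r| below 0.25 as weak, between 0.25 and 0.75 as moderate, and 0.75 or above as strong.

r = 0.453 > 0 so the relationship is positive.
|r| = 0.453, which falls in the moderate range.

moderate positive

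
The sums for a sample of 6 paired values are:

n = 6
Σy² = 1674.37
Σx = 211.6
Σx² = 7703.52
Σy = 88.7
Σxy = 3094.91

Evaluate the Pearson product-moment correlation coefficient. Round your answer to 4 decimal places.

-0.1124

r = (nΣxy − ΣxΣy) / √[(nΣx² − (Σx)²)(nΣy² − (Σy)²)]
Numerator: 6×3094.91 − 211.6×88.7 = -199.46
Denominator: √[(46221.12 − 44774.56)(10046.22 − 7867.69)] = √[1446.56 × 2178.53] = 1775.2111
r = -199.46 / 1775.2111 ≈ -0.1124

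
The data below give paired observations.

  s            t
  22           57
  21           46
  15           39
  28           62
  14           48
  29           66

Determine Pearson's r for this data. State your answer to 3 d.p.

0.891

n = 6, Σs = 129, Σt = 318, Σs² = 2971, Σt² = 17390, Σst = 7127
nΣst − ΣsΣt = 42762 − 41022 = 1740
nΣs² − (Σs)² = 17826 − 16641 = 1185; nΣt² − (Σt)² = 104340 − 101124 = 3216
r = 1740 / √(1185 × 3216) = 1740 / 1952.1680 ≈ 0.891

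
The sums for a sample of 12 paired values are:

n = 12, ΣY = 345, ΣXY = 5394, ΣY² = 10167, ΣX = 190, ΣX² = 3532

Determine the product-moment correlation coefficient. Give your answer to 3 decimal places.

r = (nΣXY − ΣXΣY) / √[(nΣX² − (ΣX)²)(nΣY² − (ΣY)²)]
Numerator: 12×5394 − 190×345 = -822
Denominator: √[(42384 − 36100)(122004 − 119025)] = √[6284 × 2979] = 4326.6657
r = -822 / 4326.6657 ≈ -0.190

-0.190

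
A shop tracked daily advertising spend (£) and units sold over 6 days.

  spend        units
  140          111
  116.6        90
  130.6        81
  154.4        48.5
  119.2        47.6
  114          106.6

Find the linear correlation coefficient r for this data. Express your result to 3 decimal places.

-0.305

n = 6, Σx = 774.8, Σy = 484.7, Σx² = 101295.92, Σy² = 42963.57, Σxy = 61927.32
nΣxy − ΣxΣy = 371563.92 − 375545.56 = -3981.64
nΣx² − (Σx)² = 607775.52 − 600315.04 = 7460.48; nΣy² − (Σy)² = 257781.42 − 234934.09 = 22847.33
r = -3981.64 / √(7460.48 × 22847.33) = -3981.64 / 13055.7286 ≈ -0.305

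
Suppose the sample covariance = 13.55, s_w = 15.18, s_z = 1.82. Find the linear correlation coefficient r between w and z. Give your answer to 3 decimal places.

0.490

r = Cov(w,z) / (s_w · s_z) = 13.55 / (15.18 × 1.82)
  = 13.55 / 27.6276 ≈ 0.490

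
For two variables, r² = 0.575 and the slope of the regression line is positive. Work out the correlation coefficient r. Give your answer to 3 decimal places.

0.758

|r| = √0.575 = 0.758
The association is positive, so r = 0.758.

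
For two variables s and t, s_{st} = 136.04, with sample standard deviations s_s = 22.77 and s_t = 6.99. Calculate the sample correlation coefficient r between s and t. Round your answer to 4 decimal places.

r = Cov(s,t) / (s_s · s_t) = 136.04 / (22.77 × 6.99)
  = 136.04 / 159.1623 ≈ 0.8547

0.8547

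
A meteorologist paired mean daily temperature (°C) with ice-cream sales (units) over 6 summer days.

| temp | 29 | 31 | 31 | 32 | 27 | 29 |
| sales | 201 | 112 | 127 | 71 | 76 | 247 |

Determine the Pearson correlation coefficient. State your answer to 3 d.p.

n = 6, Σx = 179, Σy = 834, Σx² = 5357, Σy² = 140900, Σxy = 24725
nΣxy − ΣxΣy = 148350 − 149286 = -936
nΣx² − (Σx)² = 32142 − 32041 = 101; nΣy² − (Σy)² = 845400 − 695556 = 149844
r = -936 / √(101 × 149844) = -936 / 3890.2756 ≈ -0.241

-0.241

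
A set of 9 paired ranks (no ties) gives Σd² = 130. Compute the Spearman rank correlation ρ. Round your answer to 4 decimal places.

-0.0833

ρ = 1 − 6Σd² / [n(n²−1)] = 1 − 6×130 / (9×80)
  = 1 − 780/720 = 1 − 1.08333 ≈ -0.0833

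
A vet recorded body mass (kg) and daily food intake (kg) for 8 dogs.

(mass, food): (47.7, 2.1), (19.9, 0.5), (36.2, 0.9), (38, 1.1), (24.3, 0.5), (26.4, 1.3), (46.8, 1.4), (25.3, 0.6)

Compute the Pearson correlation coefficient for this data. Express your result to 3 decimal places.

0.826

n = 8, Σx = 264.6, Σy = 8.4, Σx² = 9543.52, Σy² = 10.94, Σxy = 311.67
nΣxy − ΣxΣy = 2493.36 − 2222.64 = 270.72
nΣx² − (Σx)² = 76348.16 − 70013.16 = 6335; nΣy² − (Σy)² = 87.52 − 70.56 = 16.96
r = 270.72 / √(6335 × 16.96) = 270.72 / 327.7829 ≈ 0.826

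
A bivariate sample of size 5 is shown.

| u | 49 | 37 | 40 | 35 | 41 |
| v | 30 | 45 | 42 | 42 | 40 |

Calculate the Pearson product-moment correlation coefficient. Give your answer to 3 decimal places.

n = 5, Σu = 202, Σv = 199, Σu² = 8276, Σv² = 8053, Σuv = 7925
nΣuv − ΣuΣv = 39625 − 40198 = -573
nΣu² − (Σu)² = 41380 − 40804 = 576; nΣv² − (Σv)² = 40265 − 39601 = 664
r = -573 / √(576 × 664) = -573 / 618.4367 ≈ -0.927

-0.927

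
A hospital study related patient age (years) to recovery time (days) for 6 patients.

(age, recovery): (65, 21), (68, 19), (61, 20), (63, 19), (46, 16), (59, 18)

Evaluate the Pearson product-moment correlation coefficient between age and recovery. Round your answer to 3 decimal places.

n = 6, Σx = 362, Σy = 113, Σx² = 22136, Σy² = 2143, Σxy = 6872
nΣxy − ΣxΣy = 41232 − 40906 = 326
nΣx² − (Σx)² = 132816 − 131044 = 1772; nΣy² − (Σy)² = 12858 − 12769 = 89
r = 326 / √(1772 × 89) = 326 / 397.1247 ≈ 0.821

0.821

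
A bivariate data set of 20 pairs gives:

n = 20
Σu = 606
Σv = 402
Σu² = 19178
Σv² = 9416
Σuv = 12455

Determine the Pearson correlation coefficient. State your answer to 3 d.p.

0.263

r = (nΣuv − ΣuΣv) / √[(nΣu² − (Σu)²)(nΣv² − (Σv)²)]
Numerator: 20×12455 − 606×402 = 5488
Denominator: √[(383560 − 367236)(188320 − 161604)] = √[16324 × 26716] = 20883.2944
r = 5488 / 20883.2944 ≈ 0.263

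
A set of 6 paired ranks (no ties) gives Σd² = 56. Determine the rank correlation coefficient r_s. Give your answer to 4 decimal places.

ρ = 1 − 6Σd² / [n(n²−1)] = 1 − 6×56 / (6×35)
  = 1 − 336/210 = 1 − 1.60000 ≈ -0.6000

-0.6000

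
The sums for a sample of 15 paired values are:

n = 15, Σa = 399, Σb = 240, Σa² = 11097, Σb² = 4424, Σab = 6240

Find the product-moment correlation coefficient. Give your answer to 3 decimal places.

r = (nΣab − ΣaΣb) / √[(nΣa² − (Σa)²)(nΣb² − (Σb)²)]
Numerator: 15×6240 − 399×240 = -2160
Denominator: √[(166455 − 159201)(66360 − 57600)] = √[7254 × 8760] = 7971.5143
r = -2160 / 7971.5143 ≈ -0.271

-0.271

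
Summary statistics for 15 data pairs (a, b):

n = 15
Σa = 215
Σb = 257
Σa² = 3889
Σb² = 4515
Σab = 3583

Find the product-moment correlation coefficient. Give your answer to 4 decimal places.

r = (nΣab − ΣaΣb) / √[(nΣa² − (Σa)²)(nΣb² − (Σb)²)]
Numerator: 15×3583 − 215×257 = -1510
Denominator: √[(58335 − 46225)(67725 − 66049)] = √[12110 × 1676] = 4505.1482
r = -1510 / 4505.1482 ≈ -0.3352

-0.3352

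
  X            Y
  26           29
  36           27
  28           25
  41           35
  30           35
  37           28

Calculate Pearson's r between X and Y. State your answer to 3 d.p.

n = 6, ΣX = 198, ΣY = 179, ΣX² = 6706, ΣY² = 5429, ΣXY = 5947
nΣXY − ΣXΣY = 35682 − 35442 = 240
nΣX² − (ΣX)² = 40236 − 39204 = 1032; nΣY² − (ΣY)² = 32574 − 32041 = 533
r = 240 / √(1032 × 533) = 240 / 741.6576 ≈ 0.324

0.324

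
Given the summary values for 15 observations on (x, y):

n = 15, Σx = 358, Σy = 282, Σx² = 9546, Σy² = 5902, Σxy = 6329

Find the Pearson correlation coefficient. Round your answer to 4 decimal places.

-0.5176

r = (nΣxy − ΣxΣy) / √[(nΣx² − (Σx)²)(nΣy² − (Σy)²)]
Numerator: 15×6329 − 358×282 = -6021
Denominator: √[(143190 − 128164)(88530 − 79524)] = √[15026 × 9006] = 11632.8911
r = -6021 / 11632.8911 ≈ -0.5176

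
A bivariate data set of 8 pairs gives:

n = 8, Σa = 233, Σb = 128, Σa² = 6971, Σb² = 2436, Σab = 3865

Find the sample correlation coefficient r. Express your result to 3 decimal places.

r = (nΣab − ΣaΣb) / √[(nΣa² − (Σa)²)(nΣb² − (Σb)²)]
Numerator: 8×3865 − 233×128 = 1096
Denominator: √[(55768 − 54289)(19488 − 16384)] = √[1479 × 3104] = 2142.6190
r = 1096 / 2142.6190 ≈ 0.512

0.512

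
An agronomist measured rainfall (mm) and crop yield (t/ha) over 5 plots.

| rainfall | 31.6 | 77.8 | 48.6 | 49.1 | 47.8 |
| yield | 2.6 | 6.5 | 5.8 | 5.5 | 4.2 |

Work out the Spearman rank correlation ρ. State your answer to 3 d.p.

0.900

Rank rainfall: 1, 5, 3, 4, 2
Rank yield: 1, 5, 4, 3, 2
d = rank(rainfall) − rank(yield): 0, 0, -1, 1, 0; Σd² = 2
ρ = 1 − 6Σd² / [n(n²−1)] = 1 − 6×2 / (5×24) = 1 − 12/120 ≈ 0.900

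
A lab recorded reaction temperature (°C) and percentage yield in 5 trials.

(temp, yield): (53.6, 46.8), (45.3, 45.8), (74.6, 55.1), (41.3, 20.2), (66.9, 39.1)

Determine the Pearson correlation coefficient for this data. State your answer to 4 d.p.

n = 5, Σx = 281.7, Σy = 207, Σx² = 16671.51, Σy² = 9260.74, Σxy = 12143.73
nΣxy − ΣxΣy = 60718.65 − 58311.9 = 2406.75
nΣx² − (Σx)² = 83357.55 − 79354.89 = 4002.66; nΣy² − (Σy)² = 46303.7 − 42849 = 3454.7
r = 2406.75 / √(4002.66 × 3454.7) = 2406.75 / 3718.6005 ≈ 0.6472

0.6472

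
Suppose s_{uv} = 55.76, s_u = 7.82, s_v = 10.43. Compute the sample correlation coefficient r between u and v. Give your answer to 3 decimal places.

0.684

r = Cov(u,v) / (s_u · s_v) = 55.76 / (7.82 × 10.43)
  = 55.76 / 81.5626 ≈ 0.684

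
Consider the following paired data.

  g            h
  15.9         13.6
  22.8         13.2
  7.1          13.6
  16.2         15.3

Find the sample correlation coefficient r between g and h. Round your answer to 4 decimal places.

n = 4, Σg = 62, Σh = 55.7, Σg² = 1085.5, Σh² = 778.25, Σgh = 861.62
nΣgh − ΣgΣh = 3446.48 − 3453.4 = -6.92
nΣg² − (Σg)² = 4342 − 3844 = 498; nΣh² − (Σh)² = 3113 − 3102.49 = 10.51
r = -6.92 / √(498 × 10.51) = -6.92 / 72.3463 ≈ -0.0957

-0.0957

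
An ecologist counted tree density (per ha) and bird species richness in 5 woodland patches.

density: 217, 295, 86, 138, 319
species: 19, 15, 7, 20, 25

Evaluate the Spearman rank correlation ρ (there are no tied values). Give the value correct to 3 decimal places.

0.600

Rank density: 3, 4, 1, 2, 5
Rank species: 3, 2, 1, 4, 5
d = rank(density) − rank(species): 0, 2, 0, -2, 0; Σd² = 8
ρ = 1 − 6Σd² / [n(n²−1)] = 1 − 6×8 / (5×24) = 1 − 48/120 ≈ 0.600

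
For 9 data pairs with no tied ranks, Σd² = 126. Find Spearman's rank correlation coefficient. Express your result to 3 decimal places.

ρ = 1 − 6Σd² / [n(n²−1)] = 1 − 6×126 / (9×80)
  = 1 − 756/720 = 1 − 1.0500 ≈ -0.050

-0.050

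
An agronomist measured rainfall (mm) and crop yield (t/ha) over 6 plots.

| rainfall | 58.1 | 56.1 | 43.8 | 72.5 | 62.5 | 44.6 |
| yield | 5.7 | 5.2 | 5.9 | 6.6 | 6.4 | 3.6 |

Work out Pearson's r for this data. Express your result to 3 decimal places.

0.692

n = 6, Σx = 337.6, Σy = 33.4, Σx² = 19592.92, Σy² = 191.82, Σxy = 1920.37
nΣxy − ΣxΣy = 11522.22 − 11275.84 = 246.38
nΣx² − (Σx)² = 117557.52 − 113973.76 = 3583.76; nΣy² − (Σy)² = 1150.92 − 1115.56 = 35.36
r = 246.38 / √(3583.76 × 35.36) = 246.38 / 355.9800 ≈ 0.692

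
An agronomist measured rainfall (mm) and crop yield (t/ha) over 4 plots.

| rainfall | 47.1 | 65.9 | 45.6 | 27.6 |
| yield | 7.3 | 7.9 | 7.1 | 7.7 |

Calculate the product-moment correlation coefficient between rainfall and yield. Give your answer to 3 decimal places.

0.246

n = 4, Σx = 186.2, Σy = 30, Σx² = 9402.34, Σy² = 225.4, Σxy = 1400.72
nΣxy − ΣxΣy = 5602.88 − 5586 = 16.88
nΣx² − (Σx)² = 37609.36 − 34670.44 = 2938.92; nΣy² − (Σy)² = 901.6 − 900 = 1.6
r = 16.88 / √(2938.92 × 1.6) = 16.88 / 68.5731 ≈ 0.246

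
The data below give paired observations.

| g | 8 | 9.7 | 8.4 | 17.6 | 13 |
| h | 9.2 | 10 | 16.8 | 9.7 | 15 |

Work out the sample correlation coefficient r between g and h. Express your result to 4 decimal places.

n = 5, Σg = 56.7, Σh = 60.7, Σg² = 707.41, Σh² = 785.97, Σgh = 677.44
nΣgh − ΣgΣh = 3387.2 − 3441.69 = -54.49
nΣg² − (Σg)² = 3537.05 − 3214.89 = 322.16; nΣh² − (Σh)² = 3929.85 − 3684.49 = 245.36
r = -54.49 / √(322.16 × 245.36) = -54.49 / 281.1497 ≈ -0.1938

-0.1938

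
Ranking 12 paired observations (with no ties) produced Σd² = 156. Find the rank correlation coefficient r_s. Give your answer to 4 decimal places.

ρ = 1 − 6Σd² / [n(n²−1)] = 1 − 6×156 / (12×143)
  = 1 − 936/1716 = 1 − 0.54545 ≈ 0.4545

0.4545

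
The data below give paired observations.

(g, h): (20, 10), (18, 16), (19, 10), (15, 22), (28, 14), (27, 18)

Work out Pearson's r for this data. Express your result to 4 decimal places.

n = 6, Σg = 127, Σh = 90, Σg² = 2823, Σh² = 1460, Σgh = 1886
nΣgh − ΣgΣh = 11316 − 11430 = -114
nΣg² − (Σg)² = 16938 − 16129 = 809; nΣh² − (Σh)² = 8760 − 8100 = 660
r = -114 / √(809 × 660) = -114 / 730.7120 ≈ -0.1560

-0.1560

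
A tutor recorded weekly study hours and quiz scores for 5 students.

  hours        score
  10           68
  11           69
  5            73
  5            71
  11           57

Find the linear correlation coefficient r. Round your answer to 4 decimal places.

n = 5, Σx = 42, Σy = 338, Σx² = 392, Σy² = 23004, Σxy = 2786
nΣxy − ΣxΣy = 13930 − 14196 = -266
nΣx² − (Σx)² = 1960 − 1764 = 196; nΣy² − (Σy)² = 115020 − 114244 = 776
r = -266 / √(196 × 776) = -266 / 389.9949 ≈ -0.6821

-0.6821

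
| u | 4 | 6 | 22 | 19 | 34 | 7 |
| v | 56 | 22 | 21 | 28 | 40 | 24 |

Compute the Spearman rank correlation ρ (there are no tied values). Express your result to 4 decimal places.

-0.2000

Rank u: 1, 2, 5, 4, 6, 3
Rank v: 6, 2, 1, 4, 5, 3
d = rank(u) − rank(v): -5, 0, 4, 0, 1, 0; Σd² = 42
ρ = 1 − 6Σd² / [n(n²−1)] = 1 − 6×42 / (6×35) = 1 − 252/210 ≈ -0.2000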